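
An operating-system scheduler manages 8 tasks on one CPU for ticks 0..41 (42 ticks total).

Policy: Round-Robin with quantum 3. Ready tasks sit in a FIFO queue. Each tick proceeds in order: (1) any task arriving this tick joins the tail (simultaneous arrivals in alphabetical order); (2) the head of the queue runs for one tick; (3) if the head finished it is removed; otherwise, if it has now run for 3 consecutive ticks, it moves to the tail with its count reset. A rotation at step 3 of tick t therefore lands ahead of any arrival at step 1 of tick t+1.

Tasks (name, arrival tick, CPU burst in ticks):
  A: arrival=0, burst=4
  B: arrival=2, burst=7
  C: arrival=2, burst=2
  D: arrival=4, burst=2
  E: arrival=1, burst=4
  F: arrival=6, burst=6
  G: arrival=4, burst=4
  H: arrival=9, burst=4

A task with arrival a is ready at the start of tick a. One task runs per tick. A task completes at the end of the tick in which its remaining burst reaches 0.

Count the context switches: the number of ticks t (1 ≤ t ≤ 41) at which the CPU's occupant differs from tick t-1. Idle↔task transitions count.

context switches = 15

t=0: queue=[A] q_used=0 → run A
t=1: queue=[A,E] q_used=1 → run A
t=2: queue=[A,E,B,C] q_used=2 → run A
t=3: queue=[E,B,C,A] q_used=0 → run E
t=4: queue=[E,B,C,A,D,G] q_used=1 → run E
t=5: queue=[E,B,C,A,D,G] q_used=2 → run E
t=6: queue=[B,C,A,D,G,E,F] q_used=0 → run B
t=7: queue=[B,C,A,D,G,E,F] q_used=1 → run B
t=8: queue=[B,C,A,D,G,E,F] q_used=2 → run B
t=9: queue=[C,A,D,G,E,F,B,H] q_used=0 → run C
t=10: queue=[C,A,D,G,E,F,B,H] q_used=1 → run C
t=11: queue=[A,D,G,E,F,B,H] q_used=0 → run A
t=12: queue=[D,G,E,F,B,H] q_used=0 → run D
t=13: queue=[D,G,E,F,B,H] q_used=1 → run D
t=14: queue=[G,E,F,B,H] q_used=0 → run G
t=15: queue=[G,E,F,B,H] q_used=1 → run G
t=16: queue=[G,E,F,B,H] q_used=2 → run G
t=17: queue=[E,F,B,H,G] q_used=0 → run E
t=18: queue=[F,B,H,G] q_used=0 → run F
t=19: queue=[F,B,H,G] q_used=1 → run F
t=20: queue=[F,B,H,G] q_used=2 → run F
t=21: queue=[B,H,G,F] q_used=0 → run B
t=22: queue=[B,H,G,F] q_used=1 → run B
t=23: queue=[B,H,G,F] q_used=2 → run B
t=24: queue=[H,G,F,B] q_used=0 → run H
t=25: queue=[H,G,F,B] q_used=1 → run H
t=26: queue=[H,G,F,B] q_used=2 → run H
t=27: queue=[G,F,B,H] q_used=0 → run G
t=28: queue=[F,B,H] q_used=0 → run F
t=29: queue=[F,B,H] q_used=1 → run F
t=30: queue=[F,B,H] q_used=2 → run F
t=31: queue=[B,H] q_used=0 → run B
t=32: queue=[H] q_used=0 → run H
t=33: (idle)
t=34: (idle)
t=35: (idle)
t=36: (idle)
t=37: (idle)
t=38: (idle)
t=39: (idle)
t=40: (idle)
t=41: (idle)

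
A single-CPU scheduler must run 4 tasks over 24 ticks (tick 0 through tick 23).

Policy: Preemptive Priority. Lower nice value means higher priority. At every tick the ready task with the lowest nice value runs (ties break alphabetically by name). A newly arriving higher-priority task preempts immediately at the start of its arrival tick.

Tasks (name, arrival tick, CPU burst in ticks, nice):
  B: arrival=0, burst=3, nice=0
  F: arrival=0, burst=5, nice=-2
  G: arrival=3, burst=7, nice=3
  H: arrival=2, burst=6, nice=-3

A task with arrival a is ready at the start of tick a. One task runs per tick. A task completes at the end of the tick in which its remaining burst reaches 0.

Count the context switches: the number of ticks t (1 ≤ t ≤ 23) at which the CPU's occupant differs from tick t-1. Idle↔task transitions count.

t=0: ready={B,F} → run F
t=1: ready={B,F} → run F
t=2: ready={B,F,H} → run H
t=3: ready={B,F,G,H} → run H
t=4: ready={B,F,G,H} → run H
t=5: ready={B,F,G,H} → run H
t=6: ready={B,F,G,H} → run H
t=7: ready={B,F,G,H} → run H
t=8: ready={B,F,G} → run F
t=9: ready={B,F,G} → run F
t=10: ready={B,F,G} → run F
t=11: ready={B,G} → run B
t=12: ready={B,G} → run B
t=13: ready={B,G} → run B
t=14: ready={G} → run G
t=15: ready={G} → run G
t=16: ready={G} → run G
t=17: ready={G} → run G
t=18: ready={G} → run G
t=19: ready={G} → run G
t=20: ready={G} → run G
t=21: (idle)
t=22: (idle)
t=23: (idle)

context switches = 5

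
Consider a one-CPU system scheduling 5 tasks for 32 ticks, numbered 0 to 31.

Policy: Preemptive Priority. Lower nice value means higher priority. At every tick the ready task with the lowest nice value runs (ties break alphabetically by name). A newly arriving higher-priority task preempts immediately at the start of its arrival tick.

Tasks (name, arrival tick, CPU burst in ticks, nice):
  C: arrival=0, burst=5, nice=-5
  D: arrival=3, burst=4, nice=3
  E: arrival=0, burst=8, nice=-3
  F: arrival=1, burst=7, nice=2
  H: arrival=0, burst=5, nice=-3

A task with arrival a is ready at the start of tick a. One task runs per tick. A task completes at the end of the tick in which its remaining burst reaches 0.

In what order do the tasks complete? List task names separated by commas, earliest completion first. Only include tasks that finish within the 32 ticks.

t=0: ready={C,E,H} → run C
t=1: ready={C,E,F,H} → run C
t=2: ready={C,E,F,H} → run C
t=3: ready={C,D,E,F,H} → run C
t=4: ready={C,D,E,F,H} → run C
t=5: ready={D,E,F,H} → run E
t=6: ready={D,E,F,H} → run E
t=7: ready={D,E,F,H} → run E
t=8: ready={D,E,F,H} → run E
t=9: ready={D,E,F,H} → run E
t=10: ready={D,E,F,H} → run E
t=11: ready={D,E,F,H} → run E
t=12: ready={D,E,F,H} → run E
t=13: ready={D,F,H} → run H
t=14: ready={D,F,H} → run H
t=15: ready={D,F,H} → run H
t=16: ready={D,F,H} → run H
t=17: ready={D,F,H} → run H
t=18: ready={D,F} → run F
t=19: ready={D,F} → run F
t=20: ready={D,F} → run F
t=21: ready={D,F} → run F
t=22: ready={D,F} → run F
t=23: ready={D,F} → run F
t=24: ready={D,F} → run F
t=25: ready={D} → run D
t=26: ready={D} → run D
t=27: ready={D} → run D
t=28: ready={D} → run D
t=29: (idle)
t=30: (idle)
t=31: (idle)

completion order = C, E, H, F, D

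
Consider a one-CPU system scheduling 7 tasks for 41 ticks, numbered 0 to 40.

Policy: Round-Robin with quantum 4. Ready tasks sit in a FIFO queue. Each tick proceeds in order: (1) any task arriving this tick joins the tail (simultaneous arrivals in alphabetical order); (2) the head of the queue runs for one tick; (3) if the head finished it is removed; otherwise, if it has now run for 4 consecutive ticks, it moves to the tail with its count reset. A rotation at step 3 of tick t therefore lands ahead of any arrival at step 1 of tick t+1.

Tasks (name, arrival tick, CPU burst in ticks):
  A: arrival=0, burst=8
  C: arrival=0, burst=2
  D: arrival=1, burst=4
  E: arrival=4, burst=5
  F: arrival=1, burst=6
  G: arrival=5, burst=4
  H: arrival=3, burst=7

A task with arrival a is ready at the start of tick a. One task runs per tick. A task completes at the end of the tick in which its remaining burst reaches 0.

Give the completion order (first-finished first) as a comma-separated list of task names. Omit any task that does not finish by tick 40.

t=0: queue=[A,C] q_used=0 → run A
t=1: queue=[A,C,D,F] q_used=1 → run A
t=2: queue=[A,C,D,F] q_used=2 → run A
t=3: queue=[A,C,D,F,H] q_used=3 → run A
t=4: queue=[C,D,F,H,A,E] q_used=0 → run C
t=5: queue=[C,D,F,H,A,E,G] q_used=1 → run C
t=6: queue=[D,F,H,A,E,G] q_used=0 → run D
t=7: queue=[D,F,H,A,E,G] q_used=1 → run D
t=8: queue=[D,F,H,A,E,G] q_used=2 → run D
t=9: queue=[D,F,H,A,E,G] q_used=3 → run D
t=10: queue=[F,H,A,E,G] q_used=0 → run F
t=11: queue=[F,H,A,E,G] q_used=1 → run F
t=12: queue=[F,H,A,E,G] q_used=2 → run F
t=13: queue=[F,H,A,E,G] q_used=3 → run F
t=14: queue=[H,A,E,G,F] q_used=0 → run H
t=15: queue=[H,A,E,G,F] q_used=1 → run H
t=16: queue=[H,A,E,G,F] q_used=2 → run H
t=17: queue=[H,A,E,G,F] q_used=3 → run H
t=18: queue=[A,E,G,F,H] q_used=0 → run A
t=19: queue=[A,E,G,F,H] q_used=1 → run A
t=20: queue=[A,E,G,F,H] q_used=2 → run A
t=21: queue=[A,E,G,F,H] q_used=3 → run A
t=22: queue=[E,G,F,H] q_used=0 → run E
t=23: queue=[E,G,F,H] q_used=1 → run E
t=24: queue=[E,G,F,H] q_used=2 → run E
t=25: queue=[E,G,F,H] q_used=3 → run E
t=26: queue=[G,F,H,E] q_used=0 → run G
t=27: queue=[G,F,H,E] q_used=1 → run G
t=28: queue=[G,F,H,E] q_used=2 → run G
t=29: queue=[G,F,H,E] q_used=3 → run G
t=30: queue=[F,H,E] q_used=0 → run F
t=31: queue=[F,H,E] q_used=1 → run F
t=32: queue=[H,E] q_used=0 → run H
t=33: queue=[H,E] q_used=1 → run H
t=34: queue=[H,E] q_used=2 → run H
t=35: queue=[E] q_used=0 → run E
t=36: (idle)
t=37: (idle)
t=38: (idle)
t=39: (idle)
t=40: (idle)

completion order = C, D, A, G, F, H, E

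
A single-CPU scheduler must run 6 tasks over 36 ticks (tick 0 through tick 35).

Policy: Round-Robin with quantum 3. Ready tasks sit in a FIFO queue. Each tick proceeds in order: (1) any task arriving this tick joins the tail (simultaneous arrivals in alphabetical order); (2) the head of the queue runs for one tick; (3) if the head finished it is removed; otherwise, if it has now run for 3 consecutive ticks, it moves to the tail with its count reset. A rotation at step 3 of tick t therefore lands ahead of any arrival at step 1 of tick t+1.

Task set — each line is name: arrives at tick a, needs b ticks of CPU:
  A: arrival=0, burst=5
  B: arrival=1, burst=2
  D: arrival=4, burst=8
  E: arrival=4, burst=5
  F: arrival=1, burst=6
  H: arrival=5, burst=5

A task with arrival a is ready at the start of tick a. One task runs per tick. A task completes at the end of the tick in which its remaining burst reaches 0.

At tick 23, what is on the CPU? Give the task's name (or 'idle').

running at tick 23 = D

t=0: queue=[A] q_used=0 → run A
t=1: queue=[A,B,F] q_used=1 → run A
t=2: queue=[A,B,F] q_used=2 → run A
t=3: queue=[B,F,A] q_used=0 → run B
t=4: queue=[B,F,A,D,E] q_used=1 → run B
t=5: queue=[F,A,D,E,H] q_used=0 → run F
t=6: queue=[F,A,D,E,H] q_used=1 → run F
t=7: queue=[F,A,D,E,H] q_used=2 → run F
t=8: queue=[A,D,E,H,F] q_used=0 → run A
t=9: queue=[A,D,E,H,F] q_used=1 → run A
t=10: queue=[D,E,H,F] q_used=0 → run D
t=11: queue=[D,E,H,F] q_used=1 → run D
t=12: queue=[D,E,H,F] q_used=2 → run D
t=13: queue=[E,H,F,D] q_used=0 → run E
t=14: queue=[E,H,F,D] q_used=1 → run E
t=15: queue=[E,H,F,D] q_used=2 → run E
t=16: queue=[H,F,D,E] q_used=0 → run H
t=17: queue=[H,F,D,E] q_used=1 → run H
t=18: queue=[H,F,D,E] q_used=2 → run H
t=19: queue=[F,D,E,H] q_used=0 → run F
t=20: queue=[F,D,E,H] q_used=1 → run F
t=21: queue=[F,D,E,H] q_used=2 → run F
t=22: queue=[D,E,H] q_used=0 → run D
t=23: queue=[D,E,H] q_used=1 → run D
t=24: queue=[D,E,H] q_used=2 → run D
t=25: queue=[E,H,D] q_used=0 → run E
t=26: queue=[E,H,D] q_used=1 → run E
t=27: queue=[H,D] q_used=0 → run H
t=28: queue=[H,D] q_used=1 → run H
t=29: queue=[D] q_used=0 → run D
t=30: queue=[D] q_used=1 → run D
t=31: (idle)
t=32: (idle)
t=33: (idle)
t=34: (idle)
t=35: (idle)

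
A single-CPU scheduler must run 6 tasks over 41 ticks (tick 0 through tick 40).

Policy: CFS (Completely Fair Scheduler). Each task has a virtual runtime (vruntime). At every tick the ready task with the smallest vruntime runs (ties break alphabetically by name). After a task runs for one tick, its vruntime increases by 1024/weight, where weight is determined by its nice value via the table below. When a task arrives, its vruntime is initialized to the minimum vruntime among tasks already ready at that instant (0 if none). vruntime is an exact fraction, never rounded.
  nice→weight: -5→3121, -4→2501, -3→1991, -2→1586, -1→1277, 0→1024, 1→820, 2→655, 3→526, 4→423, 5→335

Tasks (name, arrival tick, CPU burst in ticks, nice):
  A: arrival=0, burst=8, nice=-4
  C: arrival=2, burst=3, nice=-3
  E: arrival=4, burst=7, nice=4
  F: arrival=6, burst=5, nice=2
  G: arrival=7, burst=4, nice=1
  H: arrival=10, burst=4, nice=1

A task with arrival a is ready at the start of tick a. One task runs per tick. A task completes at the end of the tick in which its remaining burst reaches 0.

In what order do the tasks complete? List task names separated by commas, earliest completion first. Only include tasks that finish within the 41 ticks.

completion order = C, A, G, H, F, E

t=0: vr[A=0] → run A
t=1: vr[A=1024/2501] → run A
t=2: vr[A=2048/2501 C=2048/2501] → run A
t=3: vr[A=3072/2501 C=2048/2501] → run C
t=4: vr[A=3072/2501 C=6638592/4979491 E=3072/2501] → run A
t=5: vr[A=4096/2501 C=6638592/4979491 E=3072/2501] → run E
t=6: vr[A=4096/2501 C=6638592/4979491 E=3860480/1057923 F=6638592/4979491] → run C
t=7: vr[A=4096/2501 C=9199616/4979491 E=3860480/1057923 F=6638592/4979491 G=6638592/4979491] → run F
t=8: vr[A=4096/2501 C=9199616/4979491 E=3860480/1057923 F=9447276544/3261566605 G=6638592/4979491] → run G
t=9: vr[A=4096/2501 C=9199616/4979491 E=3860480/1057923 F=9447276544/3261566605 G=64284416/24897455] → run A
t=10: vr[A=5120/2501 C=9199616/4979491 E=3860480/1057923 F=9447276544/3261566605 G=64284416/24897455 H=9199616/4979491] → run C
t=11: vr[A=5120/2501 E=3860480/1057923 F=9447276544/3261566605 G=64284416/24897455 H=9199616/4979491] → run H
t=12: vr[A=5120/2501 E=3860480/1057923 F=9447276544/3261566605 G=64284416/24897455 H=77089536/24897455] → run A
t=13: vr[A=6144/2501 E=3860480/1057923 F=9447276544/3261566605 G=64284416/24897455 H=77089536/24897455] → run A
t=14: vr[A=7168/2501 E=3860480/1057923 F=9447276544/3261566605 G=64284416/24897455 H=77089536/24897455] → run G
t=15: vr[A=7168/2501 E=3860480/1057923 F=9447276544/3261566605 G=95375872/24897455 H=77089536/24897455] → run A
t=16: vr[E=3860480/1057923 F=9447276544/3261566605 G=95375872/24897455 H=77089536/24897455] → run F
t=17: vr[E=3860480/1057923 F=14546275328/3261566605 G=95375872/24897455 H=77089536/24897455] → run H
t=18: vr[E=3860480/1057923 F=14546275328/3261566605 G=95375872/24897455 H=108180992/24897455] → run E
t=19: vr[E=6421504/1057923 F=14546275328/3261566605 G=95375872/24897455 H=108180992/24897455] → run G
t=20: vr[E=6421504/1057923 F=14546275328/3261566605 G=126467328/24897455 H=108180992/24897455] → run H
t=21: vr[E=6421504/1057923 F=14546275328/3261566605 G=126467328/24897455 H=139272448/24897455] → run F
t=22: vr[E=6421504/1057923 F=19645274112/3261566605 G=126467328/24897455 H=139272448/24897455] → run G
t=23: vr[E=6421504/1057923 F=19645274112/3261566605 H=139272448/24897455] → run H
t=24: vr[E=6421504/1057923 F=19645274112/3261566605] → run F
t=25: vr[E=6421504/1057923 F=24744272896/3261566605] → run E
t=26: vr[E=2994176/352641 F=24744272896/3261566605] → run F
t=27: vr[E=2994176/352641] → run E
t=28: vr[E=11543552/1057923] → run E
t=29: vr[E=14104576/1057923] → run E
t=30: vr[E=5555200/352641] → run E
t=31: (idle)
t=32: (idle)
t=33: (idle)
t=34: (idle)
t=35: (idle)
t=36: (idle)
t=37: (idle)
t=38: (idle)
t=39: (idle)
t=40: (idle)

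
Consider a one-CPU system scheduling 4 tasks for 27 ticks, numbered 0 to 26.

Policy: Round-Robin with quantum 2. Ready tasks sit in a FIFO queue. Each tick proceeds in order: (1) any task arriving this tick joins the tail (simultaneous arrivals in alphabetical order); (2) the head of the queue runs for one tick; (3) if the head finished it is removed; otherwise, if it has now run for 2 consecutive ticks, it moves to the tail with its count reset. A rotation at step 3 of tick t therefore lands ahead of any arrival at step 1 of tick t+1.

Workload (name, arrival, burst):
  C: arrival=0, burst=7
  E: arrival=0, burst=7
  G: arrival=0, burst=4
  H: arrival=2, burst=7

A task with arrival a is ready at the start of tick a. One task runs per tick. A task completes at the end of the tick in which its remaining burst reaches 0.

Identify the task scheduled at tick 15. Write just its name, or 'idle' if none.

running at tick 15 = C

t=0: queue=[C,E,G] q_used=0 → run C
t=1: queue=[C,E,G] q_used=1 → run C
t=2: queue=[E,G,C,H] q_used=0 → run E
t=3: queue=[E,G,C,H] q_used=1 → run E
t=4: queue=[G,C,H,E] q_used=0 → run G
t=5: queue=[G,C,H,E] q_used=1 → run G
t=6: queue=[C,H,E,G] q_used=0 → run C
t=7: queue=[C,H,E,G] q_used=1 → run C
t=8: queue=[H,E,G,C] q_used=0 → run H
t=9: queue=[H,E,G,C] q_used=1 → run H
t=10: queue=[E,G,C,H] q_used=0 → run E
t=11: queue=[E,G,C,H] q_used=1 → run E
t=12: queue=[G,C,H,E] q_used=0 → run G
t=13: queue=[G,C,H,E] q_used=1 → run G
t=14: queue=[C,H,E] q_used=0 → run C
t=15: queue=[C,H,E] q_used=1 → run C
t=16: queue=[H,E,C] q_used=0 → run H
t=17: queue=[H,E,C] q_used=1 → run H
t=18: queue=[E,C,H] q_used=0 → run E
t=19: queue=[E,C,H] q_used=1 → run E
t=20: queue=[C,H,E] q_used=0 → run C
t=21: queue=[H,E] q_used=0 → run H
t=22: queue=[H,E] q_used=1 → run H
t=23: queue=[E,H] q_used=0 → run E
t=24: queue=[H] q_used=0 → run H
t=25: (idle)
t=26: (idle)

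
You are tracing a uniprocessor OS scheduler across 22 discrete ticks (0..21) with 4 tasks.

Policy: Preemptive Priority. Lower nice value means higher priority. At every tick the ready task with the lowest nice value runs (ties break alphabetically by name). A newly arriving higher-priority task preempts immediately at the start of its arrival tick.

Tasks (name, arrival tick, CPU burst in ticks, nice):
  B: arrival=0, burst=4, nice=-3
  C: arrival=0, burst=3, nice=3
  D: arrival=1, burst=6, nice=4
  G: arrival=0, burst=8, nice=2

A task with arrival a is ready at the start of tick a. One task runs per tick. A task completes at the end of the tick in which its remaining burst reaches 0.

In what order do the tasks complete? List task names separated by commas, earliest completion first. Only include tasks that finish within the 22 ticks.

t=0: ready={B,C,G} → run B
t=1: ready={B,C,D,G} → run B
t=2: ready={B,C,D,G} → run B
t=3: ready={B,C,D,G} → run B
t=4: ready={C,D,G} → run G
t=5: ready={C,D,G} → run G
t=6: ready={C,D,G} → run G
t=7: ready={C,D,G} → run G
t=8: ready={C,D,G} → run G
t=9: ready={C,D,G} → run G
t=10: ready={C,D,G} → run G
t=11: ready={C,D,G} → run G
t=12: ready={C,D} → run C
t=13: ready={C,D} → run C
t=14: ready={C,D} → run C
t=15: ready={D} → run D
t=16: ready={D} → run D
t=17: ready={D} → run D
t=18: ready={D} → run D
t=19: ready={D} → run D
t=20: ready={D} → run D
t=21: (idle)

completion order = B, G, C, D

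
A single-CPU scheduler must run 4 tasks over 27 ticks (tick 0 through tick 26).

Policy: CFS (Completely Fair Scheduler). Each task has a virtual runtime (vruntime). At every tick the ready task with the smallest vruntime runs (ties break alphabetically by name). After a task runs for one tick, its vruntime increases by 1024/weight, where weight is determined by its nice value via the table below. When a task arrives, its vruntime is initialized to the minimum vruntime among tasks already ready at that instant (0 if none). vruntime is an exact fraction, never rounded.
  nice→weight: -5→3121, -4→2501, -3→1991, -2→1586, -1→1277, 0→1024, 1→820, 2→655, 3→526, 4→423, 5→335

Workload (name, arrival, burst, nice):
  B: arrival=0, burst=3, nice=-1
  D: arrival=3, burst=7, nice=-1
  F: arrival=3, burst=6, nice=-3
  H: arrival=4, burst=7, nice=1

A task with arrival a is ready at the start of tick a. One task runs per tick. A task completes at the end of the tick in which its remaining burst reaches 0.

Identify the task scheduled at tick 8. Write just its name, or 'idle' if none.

t=0: vr[B=0] → run B
t=1: vr[B=1024/1277] → run B
t=2: vr[B=2048/1277] → run B
t=3: vr[D=0 F=0] → run D
t=4: vr[D=1024/1277 F=0 H=0] → run F
t=5: vr[D=1024/1277 F=1024/1991 H=0] → run H
t=6: vr[D=1024/1277 F=1024/1991 H=256/205] → run F
t=7: vr[D=1024/1277 F=2048/1991 H=256/205] → run D
t=8: vr[D=2048/1277 F=2048/1991 H=256/205] → run F
t=9: vr[D=2048/1277 F=3072/1991 H=256/205] → run H
t=10: vr[D=2048/1277 F=3072/1991 H=512/205] → run F
t=11: vr[D=2048/1277 F=4096/1991 H=512/205] → run D
t=12: vr[D=3072/1277 F=4096/1991 H=512/205] → run F
t=13: vr[D=3072/1277 F=5120/1991 H=512/205] → run D
t=14: vr[D=4096/1277 F=5120/1991 H=512/205] → run H
t=15: vr[D=4096/1277 F=5120/1991 H=768/205] → run F
t=16: vr[D=4096/1277 H=768/205] → run D
t=17: vr[D=5120/1277 H=768/205] → run H
t=18: vr[D=5120/1277 H=1024/205] → run D
t=19: vr[D=6144/1277 H=1024/205] → run D
t=20: vr[H=1024/205] → run H
t=21: vr[H=256/41] → run H
t=22: vr[H=1536/205] → run H
t=23: (idle)
t=24: (idle)
t=25: (idle)
t=26: (idle)

running at tick 8 = F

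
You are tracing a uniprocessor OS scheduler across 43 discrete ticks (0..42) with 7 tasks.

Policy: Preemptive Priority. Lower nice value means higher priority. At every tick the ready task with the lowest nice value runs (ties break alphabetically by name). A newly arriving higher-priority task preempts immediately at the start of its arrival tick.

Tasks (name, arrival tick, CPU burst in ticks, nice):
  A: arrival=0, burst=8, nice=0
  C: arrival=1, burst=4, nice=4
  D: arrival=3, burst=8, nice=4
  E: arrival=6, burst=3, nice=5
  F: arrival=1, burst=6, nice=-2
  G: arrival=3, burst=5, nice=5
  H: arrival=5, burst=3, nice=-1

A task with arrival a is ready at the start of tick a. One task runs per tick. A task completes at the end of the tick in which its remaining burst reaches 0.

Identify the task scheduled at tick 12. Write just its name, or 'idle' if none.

t=0: ready={A} → run A
t=1: ready={A,C,F} → run F
t=2: ready={A,C,F} → run F
t=3: ready={A,C,D,F,G} → run F
t=4: ready={A,C,D,F,G} → run F
t=5: ready={A,C,D,F,G,H} → run F
t=6: ready={A,C,D,E,F,G,H} → run F
t=7: ready={A,C,D,E,G,H} → run H
t=8: ready={A,C,D,E,G,H} → run H
t=9: ready={A,C,D,E,G,H} → run H
t=10: ready={A,C,D,E,G} → run A
t=11: ready={A,C,D,E,G} → run A
t=12: ready={A,C,D,E,G} → run A
t=13: ready={A,C,D,E,G} → run A
t=14: ready={A,C,D,E,G} → run A
t=15: ready={A,C,D,E,G} → run A
t=16: ready={A,C,D,E,G} → run A
t=17: ready={C,D,E,G} → run C
t=18: ready={C,D,E,G} → run C
t=19: ready={C,D,E,G} → run C
t=20: ready={C,D,E,G} → run C
t=21: ready={D,E,G} → run D
t=22: ready={D,E,G} → run D
t=23: ready={D,E,G} → run D
t=24: ready={D,E,G} → run D
t=25: ready={D,E,G} → run D
t=26: ready={D,E,G} → run D
t=27: ready={D,E,G} → run D
t=28: ready={D,E,G} → run D
t=29: ready={E,G} → run E
t=30: ready={E,G} → run E
t=31: ready={E,G} → run E
t=32: ready={G} → run G
t=33: ready={G} → run G
t=34: ready={G} → run G
t=35: ready={G} → run G
t=36: ready={G} → run G
t=37: (idle)
t=38: (idle)
t=39: (idle)
t=40: (idle)
t=41: (idle)
t=42: (idle)

running at tick 12 = A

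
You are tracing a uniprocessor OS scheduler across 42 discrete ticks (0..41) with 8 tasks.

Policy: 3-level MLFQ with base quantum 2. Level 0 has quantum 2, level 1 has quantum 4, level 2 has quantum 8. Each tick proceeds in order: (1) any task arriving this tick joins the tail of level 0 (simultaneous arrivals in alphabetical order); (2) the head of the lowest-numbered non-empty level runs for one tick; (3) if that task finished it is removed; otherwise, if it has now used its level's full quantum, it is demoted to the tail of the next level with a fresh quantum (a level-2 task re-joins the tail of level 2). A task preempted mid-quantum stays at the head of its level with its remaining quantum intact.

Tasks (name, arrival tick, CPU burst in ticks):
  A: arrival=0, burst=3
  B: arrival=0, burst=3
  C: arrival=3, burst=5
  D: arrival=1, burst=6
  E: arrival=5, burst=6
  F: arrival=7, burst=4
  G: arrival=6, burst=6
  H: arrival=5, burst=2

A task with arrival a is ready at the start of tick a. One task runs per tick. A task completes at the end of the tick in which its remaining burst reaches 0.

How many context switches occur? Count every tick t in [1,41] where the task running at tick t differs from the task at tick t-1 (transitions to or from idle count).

context switches = 15

t=0: L0/L1/L2 = AB/-/- → run A
t=1: L0/L1/L2 = ABD/-/- → run A
t=2: L0/L1/L2 = BD/A/- → run B
t=3: L0/L1/L2 = BDC/A/- → run B
t=4: L0/L1/L2 = DC/AB/- → run D
t=5: L0/L1/L2 = DCEH/AB/- → run D
t=6: L0/L1/L2 = CEHG/ABD/- → run C
t=7: L0/L1/L2 = CEHGF/ABD/- → run C
t=8: L0/L1/L2 = EHGF/ABDC/- → run E
t=9: L0/L1/L2 = EHGF/ABDC/- → run E
t=10: L0/L1/L2 = HGF/ABDCE/- → run H
t=11: L0/L1/L2 = HGF/ABDCE/- → run H
t=12: L0/L1/L2 = GF/ABDCE/- → run G
t=13: L0/L1/L2 = GF/ABDCE/- → run G
t=14: L0/L1/L2 = F/ABDCEG/- → run F
t=15: L0/L1/L2 = F/ABDCEG/- → run F
t=16: L0/L1/L2 = -/ABDCEGF/- → run A
t=17: L0/L1/L2 = -/BDCEGF/- → run B
t=18: L0/L1/L2 = -/DCEGF/- → run D
t=19: L0/L1/L2 = -/DCEGF/- → run D
t=20: L0/L1/L2 = -/DCEGF/- → run D
t=21: L0/L1/L2 = -/DCEGF/- → run D
t=22: L0/L1/L2 = -/CEGF/- → run C
t=23: L0/L1/L2 = -/CEGF/- → run C
t=24: L0/L1/L2 = -/CEGF/- → run C
t=25: L0/L1/L2 = -/EGF/- → run E
t=26: L0/L1/L2 = -/EGF/- → run E
t=27: L0/L1/L2 = -/EGF/- → run E
t=28: L0/L1/L2 = -/EGF/- → run E
t=29: L0/L1/L2 = -/GF/- → run G
t=30: L0/L1/L2 = -/GF/- → run G
t=31: L0/L1/L2 = -/GF/- → run G
t=32: L0/L1/L2 = -/GF/- → run G
t=33: L0/L1/L2 = -/F/- → run F
t=34: L0/L1/L2 = -/F/- → run F
t=35: (idle)
t=36: (idle)
t=37: (idle)
t=38: (idle)
t=39: (idle)
t=40: (idle)
t=41: (idle)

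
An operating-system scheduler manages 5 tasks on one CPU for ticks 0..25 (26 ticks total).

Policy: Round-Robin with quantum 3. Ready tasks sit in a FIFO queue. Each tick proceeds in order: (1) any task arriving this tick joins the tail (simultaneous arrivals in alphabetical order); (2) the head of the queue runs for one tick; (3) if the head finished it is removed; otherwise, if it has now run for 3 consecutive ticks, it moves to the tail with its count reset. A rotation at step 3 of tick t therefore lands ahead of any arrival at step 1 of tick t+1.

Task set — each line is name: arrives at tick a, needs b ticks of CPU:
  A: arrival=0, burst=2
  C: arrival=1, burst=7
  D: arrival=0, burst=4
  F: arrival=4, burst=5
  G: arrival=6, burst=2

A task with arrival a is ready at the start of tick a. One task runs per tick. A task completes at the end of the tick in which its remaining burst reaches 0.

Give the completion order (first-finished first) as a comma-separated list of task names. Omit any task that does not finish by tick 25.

t=0: queue=[A,D] q_used=0 → run A
t=1: queue=[A,D,C] q_used=1 → run A
t=2: queue=[D,C] q_used=0 → run D
t=3: queue=[D,C] q_used=1 → run D
t=4: queue=[D,C,F] q_used=2 → run D
t=5: queue=[C,F,D] q_used=0 → run C
t=6: queue=[C,F,D,G] q_used=1 → run C
t=7: queue=[C,F,D,G] q_used=2 → run C
t=8: queue=[F,D,G,C] q_used=0 → run F
t=9: queue=[F,D,G,C] q_used=1 → run F
t=10: queue=[F,D,G,C] q_used=2 → run F
t=11: queue=[D,G,C,F] q_used=0 → run D
t=12: queue=[G,C,F] q_used=0 → run G
t=13: queue=[G,C,F] q_used=1 → run G
t=14: queue=[C,F] q_used=0 → run C
t=15: queue=[C,F] q_used=1 → run C
t=16: queue=[C,F] q_used=2 → run C
t=17: queue=[F,C] q_used=0 → run F
t=18: queue=[F,C] q_used=1 → run F
t=19: queue=[C] q_used=0 → run C
t=20: (idle)
t=21: (idle)
t=22: (idle)
t=23: (idle)
t=24: (idle)
t=25: (idle)

completion order = A, D, G, F, C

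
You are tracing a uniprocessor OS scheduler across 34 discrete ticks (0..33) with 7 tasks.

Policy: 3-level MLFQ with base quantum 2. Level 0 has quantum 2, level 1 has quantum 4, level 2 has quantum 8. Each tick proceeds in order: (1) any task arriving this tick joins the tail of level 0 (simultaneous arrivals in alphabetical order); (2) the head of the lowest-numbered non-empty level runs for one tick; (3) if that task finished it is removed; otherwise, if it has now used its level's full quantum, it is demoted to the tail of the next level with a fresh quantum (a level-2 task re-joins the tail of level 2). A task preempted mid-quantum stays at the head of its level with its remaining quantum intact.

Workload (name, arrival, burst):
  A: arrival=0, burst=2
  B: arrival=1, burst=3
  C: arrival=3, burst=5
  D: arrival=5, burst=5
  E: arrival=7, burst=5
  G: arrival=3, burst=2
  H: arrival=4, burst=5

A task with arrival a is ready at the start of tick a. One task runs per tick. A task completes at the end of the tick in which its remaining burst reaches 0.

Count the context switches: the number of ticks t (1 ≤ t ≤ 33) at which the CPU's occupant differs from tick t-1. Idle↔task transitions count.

context switches = 12

t=0: L0/L1/L2 = A/-/- → run A
t=1: L0/L1/L2 = AB/-/- → run A
t=2: L0/L1/L2 = B/-/- → run B
t=3: L0/L1/L2 = BCG/-/- → run B
t=4: L0/L1/L2 = CGH/B/- → run C
t=5: L0/L1/L2 = CGHD/B/- → run C
t=6: L0/L1/L2 = GHD/BC/- → run G
t=7: L0/L1/L2 = GHDE/BC/- → run G
t=8: L0/L1/L2 = HDE/BC/- → run H
t=9: L0/L1/L2 = HDE/BC/- → run H
t=10: L0/L1/L2 = DE/BCH/- → run D
t=11: L0/L1/L2 = DE/BCH/- → run D
t=12: L0/L1/L2 = E/BCHD/- → run E
t=13: L0/L1/L2 = E/BCHD/- → run E
t=14: L0/L1/L2 = -/BCHDE/- → run B
t=15: L0/L1/L2 = -/CHDE/- → run C
t=16: L0/L1/L2 = -/CHDE/- → run C
t=17: L0/L1/L2 = -/CHDE/- → run C
t=18: L0/L1/L2 = -/HDE/- → run H
t=19: L0/L1/L2 = -/HDE/- → run H
t=20: L0/L1/L2 = -/HDE/- → run H
t=21: L0/L1/L2 = -/DE/- → run D
t=22: L0/L1/L2 = -/DE/- → run D
t=23: L0/L1/L2 = -/DE/- → run D
t=24: L0/L1/L2 = -/E/- → run E
t=25: L0/L1/L2 = -/E/- → run E
t=26: L0/L1/L2 = -/E/- → run E
t=27: (idle)
t=28: (idle)
t=29: (idle)
t=30: (idle)
t=31: (idle)
t=32: (idle)
t=33: (idle)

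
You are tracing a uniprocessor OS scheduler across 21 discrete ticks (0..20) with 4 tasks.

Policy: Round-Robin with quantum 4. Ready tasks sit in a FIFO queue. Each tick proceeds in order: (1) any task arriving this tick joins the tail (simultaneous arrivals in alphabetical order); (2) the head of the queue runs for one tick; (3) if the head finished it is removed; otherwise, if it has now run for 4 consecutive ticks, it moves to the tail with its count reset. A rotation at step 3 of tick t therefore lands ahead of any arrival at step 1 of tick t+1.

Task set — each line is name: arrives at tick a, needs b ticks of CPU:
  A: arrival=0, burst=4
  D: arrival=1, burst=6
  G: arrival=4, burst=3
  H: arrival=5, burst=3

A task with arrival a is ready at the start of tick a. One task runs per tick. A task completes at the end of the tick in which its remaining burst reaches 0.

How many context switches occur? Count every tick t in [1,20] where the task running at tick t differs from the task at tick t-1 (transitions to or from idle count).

t=0: queue=[A] q_used=0 → run A
t=1: queue=[A,D] q_used=1 → run A
t=2: queue=[A,D] q_used=2 → run A
t=3: queue=[A,D] q_used=3 → run A
t=4: queue=[D,G] q_used=0 → run D
t=5: queue=[D,G,H] q_used=1 → run D
t=6: queue=[D,G,H] q_used=2 → run D
t=7: queue=[D,G,H] q_used=3 → run D
t=8: queue=[G,H,D] q_used=0 → run G
t=9: queue=[G,H,D] q_used=1 → run G
t=10: queue=[G,H,D] q_used=2 → run G
t=11: queue=[H,D] q_used=0 → run H
t=12: queue=[H,D] q_used=1 → run H
t=13: queue=[H,D] q_used=2 → run H
t=14: queue=[D] q_used=0 → run D
t=15: queue=[D] q_used=1 → run D
t=16: (idle)
t=17: (idle)
t=18: (idle)
t=19: (idle)
t=20: (idle)

context switches = 5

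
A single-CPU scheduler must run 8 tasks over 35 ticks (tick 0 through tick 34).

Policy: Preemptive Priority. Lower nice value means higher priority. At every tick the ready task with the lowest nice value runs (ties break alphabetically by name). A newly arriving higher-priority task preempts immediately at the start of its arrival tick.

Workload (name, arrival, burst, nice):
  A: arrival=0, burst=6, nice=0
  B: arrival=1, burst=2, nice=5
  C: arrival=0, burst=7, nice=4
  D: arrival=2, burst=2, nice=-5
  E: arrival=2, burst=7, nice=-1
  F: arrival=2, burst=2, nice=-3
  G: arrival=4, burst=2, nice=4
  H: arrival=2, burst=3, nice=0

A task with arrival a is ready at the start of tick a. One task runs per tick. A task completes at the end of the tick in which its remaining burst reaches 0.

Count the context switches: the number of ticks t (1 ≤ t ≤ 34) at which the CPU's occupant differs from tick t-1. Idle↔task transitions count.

context switches = 9

t=0: ready={A,C} → run A
t=1: ready={A,B,C} → run A
t=2: ready={A,B,C,D,E,F,H} → run D
t=3: ready={A,B,C,D,E,F,H} → run D
t=4: ready={A,B,C,E,F,G,H} → run F
t=5: ready={A,B,C,E,F,G,H} → run F
t=6: ready={A,B,C,E,G,H} → run E
t=7: ready={A,B,C,E,G,H} → run E
t=8: ready={A,B,C,E,G,H} → run E
t=9: ready={A,B,C,E,G,H} → run E
t=10: ready={A,B,C,E,G,H} → run E
t=11: ready={A,B,C,E,G,H} → run E
t=12: ready={A,B,C,E,G,H} → run E
t=13: ready={A,B,C,G,H} → run A
t=14: ready={A,B,C,G,H} → run A
t=15: ready={A,B,C,G,H} → run A
t=16: ready={A,B,C,G,H} → run A
t=17: ready={B,C,G,H} → run H
t=18: ready={B,C,G,H} → run H
t=19: ready={B,C,G,H} → run H
t=20: ready={B,C,G} → run C
t=21: ready={B,C,G} → run C
t=22: ready={B,C,G} → run C
t=23: ready={B,C,G} → run C
t=24: ready={B,C,G} → run C
t=25: ready={B,C,G} → run C
t=26: ready={B,C,G} → run C
t=27: ready={B,G} → run G
t=28: ready={B,G} → run G
t=29: ready={B} → run B
t=30: ready={B} → run B
t=31: (idle)
t=32: (idle)
t=33: (idle)
t=34: (idle)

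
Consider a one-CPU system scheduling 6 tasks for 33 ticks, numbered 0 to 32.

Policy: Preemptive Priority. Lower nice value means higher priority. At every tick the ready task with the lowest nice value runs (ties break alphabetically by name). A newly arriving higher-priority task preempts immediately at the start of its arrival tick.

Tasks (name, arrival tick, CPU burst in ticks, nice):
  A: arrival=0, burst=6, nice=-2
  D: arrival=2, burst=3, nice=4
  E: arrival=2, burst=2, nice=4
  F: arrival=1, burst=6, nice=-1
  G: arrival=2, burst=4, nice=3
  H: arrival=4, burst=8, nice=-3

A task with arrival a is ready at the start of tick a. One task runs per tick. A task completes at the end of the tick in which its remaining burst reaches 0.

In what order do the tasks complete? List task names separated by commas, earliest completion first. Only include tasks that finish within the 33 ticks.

completion order = H, A, F, G, D, E

t=0: ready={A} → run A
t=1: ready={A,F} → run A
t=2: ready={A,D,E,F,G} → run A
t=3: ready={A,D,E,F,G} → run A
t=4: ready={A,D,E,F,G,H} → run H
t=5: ready={A,D,E,F,G,H} → run H
t=6: ready={A,D,E,F,G,H} → run H
t=7: ready={A,D,E,F,G,H} → run H
t=8: ready={A,D,E,F,G,H} → run H
t=9: ready={A,D,E,F,G,H} → run H
t=10: ready={A,D,E,F,G,H} → run H
t=11: ready={A,D,E,F,G,H} → run H
t=12: ready={A,D,E,F,G} → run A
t=13: ready={A,D,E,F,G} → run A
t=14: ready={D,E,F,G} → run F
t=15: ready={D,E,F,G} → run F
t=16: ready={D,E,F,G} → run F
t=17: ready={D,E,F,G} → run F
t=18: ready={D,E,F,G} → run F
t=19: ready={D,E,F,G} → run F
t=20: ready={D,E,G} → run G
t=21: ready={D,E,G} → run G
t=22: ready={D,E,G} → run G
t=23: ready={D,E,G} → run G
t=24: ready={D,E} → run D
t=25: ready={D,E} → run D
t=26: ready={D,E} → run D
t=27: ready={E} → run E
t=28: ready={E} → run E
t=29: (idle)
t=30: (idle)
t=31: (idle)
t=32: (idle)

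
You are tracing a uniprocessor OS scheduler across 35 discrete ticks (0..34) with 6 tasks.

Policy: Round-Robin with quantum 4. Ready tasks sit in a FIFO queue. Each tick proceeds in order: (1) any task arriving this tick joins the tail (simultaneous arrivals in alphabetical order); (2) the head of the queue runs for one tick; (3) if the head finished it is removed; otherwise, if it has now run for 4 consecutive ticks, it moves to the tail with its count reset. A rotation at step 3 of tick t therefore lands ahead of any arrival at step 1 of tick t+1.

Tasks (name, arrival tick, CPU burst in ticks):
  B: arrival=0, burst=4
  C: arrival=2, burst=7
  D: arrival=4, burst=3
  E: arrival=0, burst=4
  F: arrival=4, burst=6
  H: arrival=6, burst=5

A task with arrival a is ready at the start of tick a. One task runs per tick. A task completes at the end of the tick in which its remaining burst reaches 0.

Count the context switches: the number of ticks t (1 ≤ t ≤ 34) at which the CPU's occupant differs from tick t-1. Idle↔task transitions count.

t=0: queue=[B,E] q_used=0 → run B
t=1: queue=[B,E] q_used=1 → run B
t=2: queue=[B,E,C] q_used=2 → run B
t=3: queue=[B,E,C] q_used=3 → run B
t=4: queue=[E,C,D,F] q_used=0 → run E
t=5: queue=[E,C,D,F] q_used=1 → run E
t=6: queue=[E,C,D,F,H] q_used=2 → run E
t=7: queue=[E,C,D,F,H] q_used=3 → run E
t=8: queue=[C,D,F,H] q_used=0 → run C
t=9: queue=[C,D,F,H] q_used=1 → run C
t=10: queue=[C,D,F,H] q_used=2 → run C
t=11: queue=[C,D,F,H] q_used=3 → run C
t=12: queue=[D,F,H,C] q_used=0 → run D
t=13: queue=[D,F,H,C] q_used=1 → run D
t=14: queue=[D,F,H,C] q_used=2 → run D
t=15: queue=[F,H,C] q_used=0 → run F
t=16: queue=[F,H,C] q_used=1 → run F
t=17: queue=[F,H,C] q_used=2 → run F
t=18: queue=[F,H,C] q_used=3 → run F
t=19: queue=[H,C,F] q_used=0 → run H
t=20: queue=[H,C,F] q_used=1 → run H
t=21: queue=[H,C,F] q_used=2 → run H
t=22: queue=[H,C,F] q_used=3 → run H
t=23: queue=[C,F,H] q_used=0 → run C
t=24: queue=[C,F,H] q_used=1 → run C
t=25: queue=[C,F,H] q_used=2 → run C
t=26: queue=[F,H] q_used=0 → run F
t=27: queue=[F,H] q_used=1 → run F
t=28: queue=[H] q_used=0 → run H
t=29: (idle)
t=30: (idle)
t=31: (idle)
t=32: (idle)
t=33: (idle)
t=34: (idle)

context switches = 9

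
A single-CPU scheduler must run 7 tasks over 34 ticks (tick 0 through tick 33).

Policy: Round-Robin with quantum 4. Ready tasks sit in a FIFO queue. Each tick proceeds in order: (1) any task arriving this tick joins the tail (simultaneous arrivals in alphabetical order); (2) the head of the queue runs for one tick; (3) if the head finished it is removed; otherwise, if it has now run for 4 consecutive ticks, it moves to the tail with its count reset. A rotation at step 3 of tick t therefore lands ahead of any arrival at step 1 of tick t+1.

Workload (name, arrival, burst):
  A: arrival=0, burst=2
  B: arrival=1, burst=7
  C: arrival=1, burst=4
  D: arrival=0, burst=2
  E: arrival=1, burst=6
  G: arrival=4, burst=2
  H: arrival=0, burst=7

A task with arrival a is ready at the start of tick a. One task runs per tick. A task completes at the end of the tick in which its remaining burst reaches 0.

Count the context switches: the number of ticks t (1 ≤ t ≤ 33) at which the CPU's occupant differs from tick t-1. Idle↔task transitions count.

context switches = 10

t=0: queue=[A,D,H] q_used=0 → run A
t=1: queue=[A,D,H,B,C,E] q_used=1 → run A
t=2: queue=[D,H,B,C,E] q_used=0 → run D
t=3: queue=[D,H,B,C,E] q_used=1 → run D
t=4: queue=[H,B,C,E,G] q_used=0 → run H
t=5: queue=[H,B,C,E,G] q_used=1 → run H
t=6: queue=[H,B,C,E,G] q_used=2 → run H
t=7: queue=[H,B,C,E,G] q_used=3 → run H
t=8: queue=[B,C,E,G,H] q_used=0 → run B
t=9: queue=[B,C,E,G,H] q_used=1 → run B
t=10: queue=[B,C,E,G,H] q_used=2 → run B
t=11: queue=[B,C,E,G,H] q_used=3 → run B
t=12: queue=[C,E,G,H,B] q_used=0 → run C
t=13: queue=[C,E,G,H,B] q_used=1 → run C
t=14: queue=[C,E,G,H,B] q_used=2 → run C
t=15: queue=[C,E,G,H,B] q_used=3 → run C
t=16: queue=[E,G,H,B] q_used=0 → run E
t=17: queue=[E,G,H,B] q_used=1 → run E
t=18: queue=[E,G,H,B] q_used=2 → run E
t=19: queue=[E,G,H,B] q_used=3 → run E
t=20: queue=[G,H,B,E] q_used=0 → run G
t=21: queue=[G,H,B,E] q_used=1 → run G
t=22: queue=[H,B,E] q_used=0 → run H
t=23: queue=[H,B,E] q_used=1 → run H
t=24: queue=[H,B,E] q_used=2 → run H
t=25: queue=[B,E] q_used=0 → run B
t=26: queue=[B,E] q_used=1 → run B
t=27: queue=[B,E] q_used=2 → run B
t=28: queue=[E] q_used=0 → run E
t=29: queue=[E] q_used=1 → run E
t=30: (idle)
t=31: (idle)
t=32: (idle)
t=33: (idle)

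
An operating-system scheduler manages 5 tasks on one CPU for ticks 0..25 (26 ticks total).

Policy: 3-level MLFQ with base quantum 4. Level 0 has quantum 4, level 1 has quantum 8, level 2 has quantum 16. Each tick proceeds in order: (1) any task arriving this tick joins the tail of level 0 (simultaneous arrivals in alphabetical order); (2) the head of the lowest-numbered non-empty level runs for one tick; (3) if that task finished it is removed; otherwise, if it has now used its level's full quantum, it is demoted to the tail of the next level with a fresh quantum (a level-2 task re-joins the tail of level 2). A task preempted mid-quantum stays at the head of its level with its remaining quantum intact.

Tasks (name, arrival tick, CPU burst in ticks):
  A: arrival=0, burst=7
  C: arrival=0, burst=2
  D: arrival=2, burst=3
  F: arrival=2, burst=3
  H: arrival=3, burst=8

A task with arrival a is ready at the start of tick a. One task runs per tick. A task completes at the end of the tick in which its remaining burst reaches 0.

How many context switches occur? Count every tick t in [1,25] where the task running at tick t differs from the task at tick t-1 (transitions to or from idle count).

context switches = 7

t=0: L0/L1/L2 = AC/-/- → run A
t=1: L0/L1/L2 = AC/-/- → run A
t=2: L0/L1/L2 = ACDF/-/- → run A
t=3: L0/L1/L2 = ACDFH/-/- → run A
t=4: L0/L1/L2 = CDFH/A/- → run C
t=5: L0/L1/L2 = CDFH/A/- → run C
t=6: L0/L1/L2 = DFH/A/- → run D
t=7: L0/L1/L2 = DFH/A/- → run D
t=8: L0/L1/L2 = DFH/A/- → run D
t=9: L0/L1/L2 = FH/A/- → run F
t=10: L0/L1/L2 = FH/A/- → run F
t=11: L0/L1/L2 = FH/A/- → run F
t=12: L0/L1/L2 = H/A/- → run H
t=13: L0/L1/L2 = H/A/- → run H
t=14: L0/L1/L2 = H/A/- → run H
t=15: L0/L1/L2 = H/A/- → run H
t=16: L0/L1/L2 = -/AH/- → run A
t=17: L0/L1/L2 = -/AH/- → run A
t=18: L0/L1/L2 = -/AH/- → run A
t=19: L0/L1/L2 = -/H/- → run H
t=20: L0/L1/L2 = -/H/- → run H
t=21: L0/L1/L2 = -/H/- → run H
t=22: L0/L1/L2 = -/H/- → run H
t=23: (idle)
t=24: (idle)
t=25: (idle)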